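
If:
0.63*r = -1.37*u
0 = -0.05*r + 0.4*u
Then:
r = 0.00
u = 0.00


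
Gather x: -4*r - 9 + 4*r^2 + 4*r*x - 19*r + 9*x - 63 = 4*r^2 - 23*r + x*(4*r + 9) - 72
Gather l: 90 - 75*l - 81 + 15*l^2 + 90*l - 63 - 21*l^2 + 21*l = -6*l^2 + 36*l - 54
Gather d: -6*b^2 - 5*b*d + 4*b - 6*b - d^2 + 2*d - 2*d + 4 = -6*b^2 - 5*b*d - 2*b - d^2 + 4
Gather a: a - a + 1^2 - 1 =0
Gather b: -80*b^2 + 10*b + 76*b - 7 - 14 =-80*b^2 + 86*b - 21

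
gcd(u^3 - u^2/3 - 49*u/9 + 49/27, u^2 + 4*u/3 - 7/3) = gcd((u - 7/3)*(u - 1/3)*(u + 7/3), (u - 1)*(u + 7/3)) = u + 7/3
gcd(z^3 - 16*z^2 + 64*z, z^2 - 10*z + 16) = z - 8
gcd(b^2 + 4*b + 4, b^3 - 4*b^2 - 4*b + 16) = b + 2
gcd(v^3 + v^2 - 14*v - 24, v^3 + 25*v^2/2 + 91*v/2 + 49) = v + 2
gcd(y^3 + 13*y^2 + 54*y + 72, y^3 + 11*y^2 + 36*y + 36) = y^2 + 9*y + 18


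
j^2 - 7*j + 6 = (j - 6)*(j - 1)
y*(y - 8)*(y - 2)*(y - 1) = y^4 - 11*y^3 + 26*y^2 - 16*y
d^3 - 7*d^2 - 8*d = d*(d - 8)*(d + 1)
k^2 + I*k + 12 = (k - 3*I)*(k + 4*I)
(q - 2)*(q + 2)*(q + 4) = q^3 + 4*q^2 - 4*q - 16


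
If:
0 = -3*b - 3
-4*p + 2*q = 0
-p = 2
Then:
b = -1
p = -2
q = -4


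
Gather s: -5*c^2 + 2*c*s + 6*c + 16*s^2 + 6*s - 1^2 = -5*c^2 + 6*c + 16*s^2 + s*(2*c + 6) - 1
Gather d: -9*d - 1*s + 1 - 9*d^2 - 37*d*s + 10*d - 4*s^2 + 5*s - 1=-9*d^2 + d*(1 - 37*s) - 4*s^2 + 4*s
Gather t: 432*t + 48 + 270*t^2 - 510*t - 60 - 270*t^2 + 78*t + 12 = 0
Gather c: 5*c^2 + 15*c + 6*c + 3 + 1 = 5*c^2 + 21*c + 4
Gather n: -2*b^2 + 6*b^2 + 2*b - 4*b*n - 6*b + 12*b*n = 4*b^2 + 8*b*n - 4*b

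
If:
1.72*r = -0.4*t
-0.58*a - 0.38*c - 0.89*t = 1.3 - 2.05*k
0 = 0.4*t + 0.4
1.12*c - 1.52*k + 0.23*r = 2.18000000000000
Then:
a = 2.64532019704433*k - 1.95085347691603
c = 1.35714285714286*k + 1.89867109634551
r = 0.23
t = -1.00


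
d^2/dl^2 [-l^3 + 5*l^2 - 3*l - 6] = 10 - 6*l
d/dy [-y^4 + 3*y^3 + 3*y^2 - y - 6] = -4*y^3 + 9*y^2 + 6*y - 1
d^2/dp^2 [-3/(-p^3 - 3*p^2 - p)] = 6*(-3*p*(p + 1)*(p^2 + 3*p + 1) + (3*p^2 + 6*p + 1)^2)/(p^3*(p^2 + 3*p + 1)^3)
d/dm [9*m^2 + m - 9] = 18*m + 1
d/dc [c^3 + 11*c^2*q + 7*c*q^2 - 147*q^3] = 3*c^2 + 22*c*q + 7*q^2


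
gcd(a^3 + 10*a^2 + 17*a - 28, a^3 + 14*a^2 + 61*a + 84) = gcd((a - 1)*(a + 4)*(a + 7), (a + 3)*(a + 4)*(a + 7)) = a^2 + 11*a + 28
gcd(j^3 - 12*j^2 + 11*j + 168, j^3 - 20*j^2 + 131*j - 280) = j^2 - 15*j + 56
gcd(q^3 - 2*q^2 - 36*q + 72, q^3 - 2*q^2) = q - 2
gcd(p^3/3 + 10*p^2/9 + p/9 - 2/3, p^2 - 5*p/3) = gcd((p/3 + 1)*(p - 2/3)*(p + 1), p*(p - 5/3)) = 1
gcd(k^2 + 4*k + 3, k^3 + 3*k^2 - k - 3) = k^2 + 4*k + 3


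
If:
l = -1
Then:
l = -1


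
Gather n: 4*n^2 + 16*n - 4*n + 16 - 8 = 4*n^2 + 12*n + 8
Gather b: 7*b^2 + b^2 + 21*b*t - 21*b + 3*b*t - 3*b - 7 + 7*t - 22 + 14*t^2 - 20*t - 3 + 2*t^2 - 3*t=8*b^2 + b*(24*t - 24) + 16*t^2 - 16*t - 32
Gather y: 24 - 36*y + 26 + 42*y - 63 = 6*y - 13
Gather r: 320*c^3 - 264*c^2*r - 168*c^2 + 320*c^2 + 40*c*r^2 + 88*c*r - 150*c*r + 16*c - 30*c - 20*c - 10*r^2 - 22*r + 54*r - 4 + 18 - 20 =320*c^3 + 152*c^2 - 34*c + r^2*(40*c - 10) + r*(-264*c^2 - 62*c + 32) - 6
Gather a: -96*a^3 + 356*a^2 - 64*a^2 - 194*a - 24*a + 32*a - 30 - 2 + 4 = -96*a^3 + 292*a^2 - 186*a - 28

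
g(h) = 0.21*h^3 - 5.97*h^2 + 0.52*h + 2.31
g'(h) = 0.63*h^2 - 11.94*h + 0.52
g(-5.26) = -196.16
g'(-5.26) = 80.75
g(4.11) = -81.82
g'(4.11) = -37.91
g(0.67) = 0.04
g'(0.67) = -7.20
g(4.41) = -93.49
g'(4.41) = -39.88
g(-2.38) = -35.58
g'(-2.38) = 32.51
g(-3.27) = -70.57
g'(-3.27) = 46.30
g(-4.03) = -110.49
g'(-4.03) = 58.87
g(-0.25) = 1.80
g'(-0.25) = 3.54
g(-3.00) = -58.65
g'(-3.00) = 42.01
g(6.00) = -164.13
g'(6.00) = -48.44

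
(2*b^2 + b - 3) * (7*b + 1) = 14*b^3 + 9*b^2 - 20*b - 3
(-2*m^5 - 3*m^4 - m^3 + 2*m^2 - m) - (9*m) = -2*m^5 - 3*m^4 - m^3 + 2*m^2 - 10*m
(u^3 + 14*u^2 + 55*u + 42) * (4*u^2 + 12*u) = 4*u^5 + 68*u^4 + 388*u^3 + 828*u^2 + 504*u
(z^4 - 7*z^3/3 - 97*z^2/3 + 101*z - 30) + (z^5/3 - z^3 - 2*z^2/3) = z^5/3 + z^4 - 10*z^3/3 - 33*z^2 + 101*z - 30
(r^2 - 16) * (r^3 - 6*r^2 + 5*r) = r^5 - 6*r^4 - 11*r^3 + 96*r^2 - 80*r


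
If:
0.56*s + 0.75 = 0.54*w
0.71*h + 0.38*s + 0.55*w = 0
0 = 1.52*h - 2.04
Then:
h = 1.34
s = -1.81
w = -0.48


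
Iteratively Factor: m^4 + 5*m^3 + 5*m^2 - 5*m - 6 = (m + 1)*(m^3 + 4*m^2 + m - 6) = (m - 1)*(m + 1)*(m^2 + 5*m + 6) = (m - 1)*(m + 1)*(m + 2)*(m + 3)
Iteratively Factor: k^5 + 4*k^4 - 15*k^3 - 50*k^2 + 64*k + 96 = (k + 4)*(k^4 - 15*k^2 + 10*k + 24) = (k - 3)*(k + 4)*(k^3 + 3*k^2 - 6*k - 8) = (k - 3)*(k - 2)*(k + 4)*(k^2 + 5*k + 4) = (k - 3)*(k - 2)*(k + 1)*(k + 4)*(k + 4)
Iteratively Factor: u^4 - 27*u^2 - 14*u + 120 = (u - 2)*(u^3 + 2*u^2 - 23*u - 60) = (u - 2)*(u + 3)*(u^2 - u - 20) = (u - 5)*(u - 2)*(u + 3)*(u + 4)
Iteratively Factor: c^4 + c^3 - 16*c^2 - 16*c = (c)*(c^3 + c^2 - 16*c - 16) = c*(c - 4)*(c^2 + 5*c + 4) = c*(c - 4)*(c + 4)*(c + 1)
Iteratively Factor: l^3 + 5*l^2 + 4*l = (l + 1)*(l^2 + 4*l) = l*(l + 1)*(l + 4)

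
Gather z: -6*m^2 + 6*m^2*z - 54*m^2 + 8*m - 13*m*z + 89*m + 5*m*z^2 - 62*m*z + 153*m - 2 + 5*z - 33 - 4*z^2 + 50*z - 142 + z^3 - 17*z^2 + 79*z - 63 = -60*m^2 + 250*m + z^3 + z^2*(5*m - 21) + z*(6*m^2 - 75*m + 134) - 240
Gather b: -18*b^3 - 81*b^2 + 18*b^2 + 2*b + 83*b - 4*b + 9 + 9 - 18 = -18*b^3 - 63*b^2 + 81*b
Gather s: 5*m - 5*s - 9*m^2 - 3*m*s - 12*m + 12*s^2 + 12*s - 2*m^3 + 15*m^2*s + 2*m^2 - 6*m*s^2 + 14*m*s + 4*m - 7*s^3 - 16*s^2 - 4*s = -2*m^3 - 7*m^2 - 3*m - 7*s^3 + s^2*(-6*m - 4) + s*(15*m^2 + 11*m + 3)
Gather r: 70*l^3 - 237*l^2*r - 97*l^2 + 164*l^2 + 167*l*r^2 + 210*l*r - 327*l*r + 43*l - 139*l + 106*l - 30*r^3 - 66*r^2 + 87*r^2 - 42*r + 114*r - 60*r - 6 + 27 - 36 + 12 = 70*l^3 + 67*l^2 + 10*l - 30*r^3 + r^2*(167*l + 21) + r*(-237*l^2 - 117*l + 12) - 3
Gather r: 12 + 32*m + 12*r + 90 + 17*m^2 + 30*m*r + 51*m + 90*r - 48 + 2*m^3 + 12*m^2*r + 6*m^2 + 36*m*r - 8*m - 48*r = 2*m^3 + 23*m^2 + 75*m + r*(12*m^2 + 66*m + 54) + 54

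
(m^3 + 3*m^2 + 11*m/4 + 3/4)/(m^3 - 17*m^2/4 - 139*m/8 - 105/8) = 2*(2*m^2 + 3*m + 1)/(4*m^2 - 23*m - 35)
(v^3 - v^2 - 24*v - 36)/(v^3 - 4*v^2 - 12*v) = (v + 3)/v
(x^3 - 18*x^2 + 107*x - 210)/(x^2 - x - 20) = (x^2 - 13*x + 42)/(x + 4)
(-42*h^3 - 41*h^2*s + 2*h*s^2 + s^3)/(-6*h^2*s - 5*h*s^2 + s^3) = (7*h + s)/s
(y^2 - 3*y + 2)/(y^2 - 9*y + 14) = (y - 1)/(y - 7)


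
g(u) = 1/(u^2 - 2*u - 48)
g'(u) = (2 - 2*u)/(u^2 - 2*u - 48)^2 = 2*(1 - u)/(-u^2 + 2*u + 48)^2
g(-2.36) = -0.03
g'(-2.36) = 0.00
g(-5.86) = -0.52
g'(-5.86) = 3.64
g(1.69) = -0.02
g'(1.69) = -0.00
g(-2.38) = -0.03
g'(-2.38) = 0.00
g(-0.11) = -0.02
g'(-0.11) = 0.00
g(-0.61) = -0.02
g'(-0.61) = 0.00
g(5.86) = -0.04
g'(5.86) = -0.02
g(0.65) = -0.02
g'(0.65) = 0.00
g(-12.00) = 0.01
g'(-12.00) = 0.00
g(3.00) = -0.02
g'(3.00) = 0.00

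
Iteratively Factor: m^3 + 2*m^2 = (m)*(m^2 + 2*m) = m*(m + 2)*(m)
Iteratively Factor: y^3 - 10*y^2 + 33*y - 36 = (y - 3)*(y^2 - 7*y + 12) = (y - 3)^2*(y - 4)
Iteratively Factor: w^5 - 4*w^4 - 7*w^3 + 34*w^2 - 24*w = (w - 1)*(w^4 - 3*w^3 - 10*w^2 + 24*w) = (w - 4)*(w - 1)*(w^3 + w^2 - 6*w) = (w - 4)*(w - 1)*(w + 3)*(w^2 - 2*w) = w*(w - 4)*(w - 1)*(w + 3)*(w - 2)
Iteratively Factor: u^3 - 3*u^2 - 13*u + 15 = (u - 1)*(u^2 - 2*u - 15) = (u - 1)*(u + 3)*(u - 5)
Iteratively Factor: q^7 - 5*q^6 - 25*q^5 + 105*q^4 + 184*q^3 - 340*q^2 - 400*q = (q + 4)*(q^6 - 9*q^5 + 11*q^4 + 61*q^3 - 60*q^2 - 100*q) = q*(q + 4)*(q^5 - 9*q^4 + 11*q^3 + 61*q^2 - 60*q - 100) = q*(q - 5)*(q + 4)*(q^4 - 4*q^3 - 9*q^2 + 16*q + 20) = q*(q - 5)*(q + 1)*(q + 4)*(q^3 - 5*q^2 - 4*q + 20) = q*(q - 5)^2*(q + 1)*(q + 4)*(q^2 - 4) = q*(q - 5)^2*(q + 1)*(q + 2)*(q + 4)*(q - 2)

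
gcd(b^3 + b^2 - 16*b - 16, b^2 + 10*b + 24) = b + 4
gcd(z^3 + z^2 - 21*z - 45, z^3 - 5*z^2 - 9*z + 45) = z^2 - 2*z - 15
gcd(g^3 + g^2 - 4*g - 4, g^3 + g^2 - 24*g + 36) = g - 2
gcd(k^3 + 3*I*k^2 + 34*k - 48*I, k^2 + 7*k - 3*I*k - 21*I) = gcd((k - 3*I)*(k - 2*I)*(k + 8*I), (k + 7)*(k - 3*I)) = k - 3*I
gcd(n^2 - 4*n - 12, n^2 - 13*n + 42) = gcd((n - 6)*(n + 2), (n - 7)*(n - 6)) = n - 6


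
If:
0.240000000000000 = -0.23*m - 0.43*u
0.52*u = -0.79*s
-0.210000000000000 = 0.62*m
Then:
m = -0.34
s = 0.25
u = -0.38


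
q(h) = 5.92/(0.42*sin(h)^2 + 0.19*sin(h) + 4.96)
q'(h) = 5.92*(-0.84*sin(h)*cos(h) - 0.19*cos(h))/(0.42*sin(h)^2 + 0.19*sin(h) + 4.96)^2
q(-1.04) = 1.16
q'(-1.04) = 0.06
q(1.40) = 1.07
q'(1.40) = -0.03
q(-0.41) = 1.20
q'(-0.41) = 0.03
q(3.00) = 1.19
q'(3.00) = 0.07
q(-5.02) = 1.07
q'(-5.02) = -0.06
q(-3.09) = 1.20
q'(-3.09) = 0.04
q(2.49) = 1.13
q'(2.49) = 0.12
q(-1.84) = 1.15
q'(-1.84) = -0.04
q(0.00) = 1.19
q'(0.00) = -0.05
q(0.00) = 1.19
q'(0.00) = -0.05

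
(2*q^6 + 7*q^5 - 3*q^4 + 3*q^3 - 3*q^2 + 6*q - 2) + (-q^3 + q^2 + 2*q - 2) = 2*q^6 + 7*q^5 - 3*q^4 + 2*q^3 - 2*q^2 + 8*q - 4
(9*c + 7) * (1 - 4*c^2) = -36*c^3 - 28*c^2 + 9*c + 7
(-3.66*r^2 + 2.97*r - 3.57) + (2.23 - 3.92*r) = -3.66*r^2 - 0.95*r - 1.34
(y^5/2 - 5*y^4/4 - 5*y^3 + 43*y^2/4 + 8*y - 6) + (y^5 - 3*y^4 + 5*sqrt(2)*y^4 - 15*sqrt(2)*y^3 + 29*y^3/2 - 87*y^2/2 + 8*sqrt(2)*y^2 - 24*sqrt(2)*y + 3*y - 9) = 3*y^5/2 - 17*y^4/4 + 5*sqrt(2)*y^4 - 15*sqrt(2)*y^3 + 19*y^3/2 - 131*y^2/4 + 8*sqrt(2)*y^2 - 24*sqrt(2)*y + 11*y - 15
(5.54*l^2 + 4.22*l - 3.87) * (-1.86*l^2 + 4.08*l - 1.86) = -10.3044*l^4 + 14.754*l^3 + 14.1114*l^2 - 23.6388*l + 7.1982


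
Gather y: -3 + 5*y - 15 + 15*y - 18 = 20*y - 36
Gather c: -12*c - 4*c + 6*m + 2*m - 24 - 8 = -16*c + 8*m - 32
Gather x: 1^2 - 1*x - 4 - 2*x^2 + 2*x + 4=-2*x^2 + x + 1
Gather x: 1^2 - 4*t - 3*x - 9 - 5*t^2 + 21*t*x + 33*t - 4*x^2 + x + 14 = -5*t^2 + 29*t - 4*x^2 + x*(21*t - 2) + 6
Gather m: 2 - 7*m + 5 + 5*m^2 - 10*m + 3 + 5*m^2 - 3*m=10*m^2 - 20*m + 10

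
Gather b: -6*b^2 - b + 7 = -6*b^2 - b + 7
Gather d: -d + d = 0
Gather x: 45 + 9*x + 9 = 9*x + 54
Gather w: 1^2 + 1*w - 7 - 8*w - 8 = -7*w - 14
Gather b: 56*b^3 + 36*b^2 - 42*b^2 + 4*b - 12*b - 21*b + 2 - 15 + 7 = 56*b^3 - 6*b^2 - 29*b - 6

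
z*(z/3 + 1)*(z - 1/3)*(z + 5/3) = z^4/3 + 13*z^3/9 + 31*z^2/27 - 5*z/9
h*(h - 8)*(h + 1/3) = h^3 - 23*h^2/3 - 8*h/3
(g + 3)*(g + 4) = g^2 + 7*g + 12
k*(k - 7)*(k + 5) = k^3 - 2*k^2 - 35*k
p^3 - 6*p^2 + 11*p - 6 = (p - 3)*(p - 2)*(p - 1)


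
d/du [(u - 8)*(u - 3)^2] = (u - 3)*(3*u - 19)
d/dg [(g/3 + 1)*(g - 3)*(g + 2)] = g^2 + 4*g/3 - 3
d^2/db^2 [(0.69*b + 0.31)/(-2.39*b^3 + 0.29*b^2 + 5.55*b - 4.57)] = (-23.648094*b^5 - 18.379578*b^4 - 14.983292*b^3 + 114.952188*b^2 + 11.835066*b - 54.920866)/(13.651919*b^9 - 4.969527*b^8 - 94.503468*b^7 + 101.368732*b^6 + 200.448858*b^5 - 389.357754*b^4 + 22.923348*b^3 + 404.132412*b^2 - 347.733585*b + 95.443993)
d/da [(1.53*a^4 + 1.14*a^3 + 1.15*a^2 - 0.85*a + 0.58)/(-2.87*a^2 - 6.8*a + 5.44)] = (-8.7822*a^5 - 34.4838*a^4 + 17.7888*a^3 + 8.3453*a^2 + 15.8412*a - 0.680000000000001)/(8.2369*a^4 + 39.032*a^3 + 15.0144*a^2 - 73.984*a + 29.5936)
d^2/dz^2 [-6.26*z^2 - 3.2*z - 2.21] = -12.5200000000000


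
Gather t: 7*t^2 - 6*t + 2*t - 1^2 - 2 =7*t^2 - 4*t - 3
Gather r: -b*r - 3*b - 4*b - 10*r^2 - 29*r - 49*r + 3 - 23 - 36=-7*b - 10*r^2 + r*(-b - 78) - 56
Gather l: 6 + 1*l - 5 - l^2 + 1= -l^2 + l + 2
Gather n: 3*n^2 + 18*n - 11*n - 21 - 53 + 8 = 3*n^2 + 7*n - 66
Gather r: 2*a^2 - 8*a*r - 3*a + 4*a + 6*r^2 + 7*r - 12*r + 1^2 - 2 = 2*a^2 + a + 6*r^2 + r*(-8*a - 5) - 1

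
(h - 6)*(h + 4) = h^2 - 2*h - 24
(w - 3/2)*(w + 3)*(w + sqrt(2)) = w^3 + sqrt(2)*w^2 + 3*w^2/2 - 9*w/2 + 3*sqrt(2)*w/2 - 9*sqrt(2)/2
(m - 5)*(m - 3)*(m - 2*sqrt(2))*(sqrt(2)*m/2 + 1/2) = sqrt(2)*m^4/2 - 4*sqrt(2)*m^3 - 3*m^3/2 + 13*sqrt(2)*m^2/2 + 12*m^2 - 45*m/2 + 8*sqrt(2)*m - 15*sqrt(2)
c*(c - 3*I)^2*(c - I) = c^4 - 7*I*c^3 - 15*c^2 + 9*I*c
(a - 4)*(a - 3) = a^2 - 7*a + 12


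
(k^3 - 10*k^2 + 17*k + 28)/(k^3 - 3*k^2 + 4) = (k^2 - 11*k + 28)/(k^2 - 4*k + 4)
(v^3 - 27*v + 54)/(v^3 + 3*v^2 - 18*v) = (v - 3)/v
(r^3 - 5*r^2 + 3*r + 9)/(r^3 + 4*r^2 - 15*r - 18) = (r - 3)/(r + 6)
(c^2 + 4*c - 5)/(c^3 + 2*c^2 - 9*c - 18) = (c^2 + 4*c - 5)/(c^3 + 2*c^2 - 9*c - 18)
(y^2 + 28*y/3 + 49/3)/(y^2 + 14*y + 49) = (y + 7/3)/(y + 7)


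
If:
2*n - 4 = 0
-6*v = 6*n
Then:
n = 2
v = -2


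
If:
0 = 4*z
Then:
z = 0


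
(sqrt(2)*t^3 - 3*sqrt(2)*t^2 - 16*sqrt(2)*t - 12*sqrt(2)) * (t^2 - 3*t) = sqrt(2)*t^5 - 6*sqrt(2)*t^4 - 7*sqrt(2)*t^3 + 36*sqrt(2)*t^2 + 36*sqrt(2)*t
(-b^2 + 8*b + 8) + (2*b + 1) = -b^2 + 10*b + 9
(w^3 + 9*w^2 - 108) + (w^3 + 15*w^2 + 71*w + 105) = 2*w^3 + 24*w^2 + 71*w - 3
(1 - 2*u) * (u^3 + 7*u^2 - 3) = -2*u^4 - 13*u^3 + 7*u^2 + 6*u - 3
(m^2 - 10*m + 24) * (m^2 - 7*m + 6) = m^4 - 17*m^3 + 100*m^2 - 228*m + 144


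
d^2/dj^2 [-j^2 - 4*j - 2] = -2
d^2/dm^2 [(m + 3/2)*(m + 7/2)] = 2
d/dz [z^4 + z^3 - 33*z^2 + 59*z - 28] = 4*z^3 + 3*z^2 - 66*z + 59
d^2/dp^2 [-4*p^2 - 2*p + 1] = -8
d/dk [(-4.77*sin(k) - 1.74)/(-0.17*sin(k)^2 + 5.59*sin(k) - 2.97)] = (-0.8109*sin(k)^2 - 0.5916*sin(k) + 23.8935)*cos(k)/(0.0289*sin(k)^4 - 1.9006*sin(k)^3 + 32.2579*sin(k)^2 - 33.2046*sin(k) + 8.8209)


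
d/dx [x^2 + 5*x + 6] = 2*x + 5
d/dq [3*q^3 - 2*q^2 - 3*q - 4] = 9*q^2 - 4*q - 3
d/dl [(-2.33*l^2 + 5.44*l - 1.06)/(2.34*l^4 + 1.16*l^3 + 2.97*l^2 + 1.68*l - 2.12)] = (10.9044*l^5 - 35.486*l^4 - 2.6992*l^3 - 16.3824*l^2 + 16.1756*l - 9.752)/(5.4756*l^8 + 5.4288*l^7 + 15.2452*l^6 + 14.7528*l^5 + 2.7969*l^4 + 5.0608*l^3 - 9.7704*l^2 - 7.1232*l + 4.4944)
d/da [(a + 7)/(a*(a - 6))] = (-a^2 - 14*a + 42)/(a^2*(a^2 - 12*a + 36))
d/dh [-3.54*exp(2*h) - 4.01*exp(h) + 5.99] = (-7.08*exp(h) - 4.01)*exp(h)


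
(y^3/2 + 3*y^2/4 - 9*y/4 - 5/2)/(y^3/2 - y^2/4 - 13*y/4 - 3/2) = (-2*y^3 - 3*y^2 + 9*y + 10)/(-2*y^3 + y^2 + 13*y + 6)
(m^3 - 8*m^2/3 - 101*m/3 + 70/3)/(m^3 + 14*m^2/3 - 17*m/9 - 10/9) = 3*(m - 7)/(3*m + 1)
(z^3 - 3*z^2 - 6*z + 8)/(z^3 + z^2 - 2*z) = (z - 4)/z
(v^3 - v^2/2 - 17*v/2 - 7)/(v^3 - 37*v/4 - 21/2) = 2*(v + 1)/(2*v + 3)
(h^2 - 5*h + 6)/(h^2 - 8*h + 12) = (h - 3)/(h - 6)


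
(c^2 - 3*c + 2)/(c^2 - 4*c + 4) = (c - 1)/(c - 2)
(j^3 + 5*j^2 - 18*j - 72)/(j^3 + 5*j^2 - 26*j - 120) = (j^2 - j - 12)/(j^2 - j - 20)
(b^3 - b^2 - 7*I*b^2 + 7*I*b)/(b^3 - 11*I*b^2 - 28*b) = (b - 1)/(b - 4*I)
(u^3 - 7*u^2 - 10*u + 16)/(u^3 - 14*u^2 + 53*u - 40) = (u + 2)/(u - 5)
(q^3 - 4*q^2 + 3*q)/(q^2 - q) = q - 3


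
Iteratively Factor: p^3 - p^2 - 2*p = (p - 2)*(p^2 + p) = p*(p - 2)*(p + 1)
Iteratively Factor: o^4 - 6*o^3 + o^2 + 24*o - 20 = (o - 5)*(o^3 - o^2 - 4*o + 4) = (o - 5)*(o - 2)*(o^2 + o - 2) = (o - 5)*(o - 2)*(o + 2)*(o - 1)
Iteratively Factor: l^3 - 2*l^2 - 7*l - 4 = (l - 4)*(l^2 + 2*l + 1) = (l - 4)*(l + 1)*(l + 1)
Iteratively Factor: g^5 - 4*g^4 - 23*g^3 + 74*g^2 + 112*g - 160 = (g + 4)*(g^4 - 8*g^3 + 9*g^2 + 38*g - 40) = (g + 2)*(g + 4)*(g^3 - 10*g^2 + 29*g - 20) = (g - 1)*(g + 2)*(g + 4)*(g^2 - 9*g + 20) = (g - 4)*(g - 1)*(g + 2)*(g + 4)*(g - 5)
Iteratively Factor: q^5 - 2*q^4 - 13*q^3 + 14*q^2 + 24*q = (q + 1)*(q^4 - 3*q^3 - 10*q^2 + 24*q) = q*(q + 1)*(q^3 - 3*q^2 - 10*q + 24) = q*(q - 2)*(q + 1)*(q^2 - q - 12) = q*(q - 4)*(q - 2)*(q + 1)*(q + 3)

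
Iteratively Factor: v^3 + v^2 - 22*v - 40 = (v + 4)*(v^2 - 3*v - 10) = (v + 2)*(v + 4)*(v - 5)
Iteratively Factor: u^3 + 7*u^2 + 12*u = (u + 3)*(u^2 + 4*u) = u*(u + 3)*(u + 4)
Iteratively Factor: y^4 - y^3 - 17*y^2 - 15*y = (y + 1)*(y^3 - 2*y^2 - 15*y) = y*(y + 1)*(y^2 - 2*y - 15) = y*(y - 5)*(y + 1)*(y + 3)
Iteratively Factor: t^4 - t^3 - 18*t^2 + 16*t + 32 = (t - 2)*(t^3 + t^2 - 16*t - 16) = (t - 2)*(t + 4)*(t^2 - 3*t - 4) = (t - 2)*(t + 1)*(t + 4)*(t - 4)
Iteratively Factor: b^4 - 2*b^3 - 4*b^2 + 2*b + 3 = (b - 1)*(b^3 - b^2 - 5*b - 3) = (b - 1)*(b + 1)*(b^2 - 2*b - 3) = (b - 1)*(b + 1)^2*(b - 3)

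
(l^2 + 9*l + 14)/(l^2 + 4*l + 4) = (l + 7)/(l + 2)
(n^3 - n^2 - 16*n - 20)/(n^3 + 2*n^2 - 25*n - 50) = (n + 2)/(n + 5)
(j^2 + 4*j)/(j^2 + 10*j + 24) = j/(j + 6)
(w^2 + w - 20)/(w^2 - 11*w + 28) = (w + 5)/(w - 7)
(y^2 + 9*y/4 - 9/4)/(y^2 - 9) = (y - 3/4)/(y - 3)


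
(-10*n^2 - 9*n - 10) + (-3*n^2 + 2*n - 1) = -13*n^2 - 7*n - 11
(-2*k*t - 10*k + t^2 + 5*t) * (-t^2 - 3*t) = 2*k*t^3 + 16*k*t^2 + 30*k*t - t^4 - 8*t^3 - 15*t^2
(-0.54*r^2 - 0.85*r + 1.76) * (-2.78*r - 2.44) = 1.5012*r^3 + 3.6806*r^2 - 2.8188*r - 4.2944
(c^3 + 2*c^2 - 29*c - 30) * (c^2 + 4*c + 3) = c^5 + 6*c^4 - 18*c^3 - 140*c^2 - 207*c - 90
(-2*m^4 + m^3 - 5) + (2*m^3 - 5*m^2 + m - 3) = -2*m^4 + 3*m^3 - 5*m^2 + m - 8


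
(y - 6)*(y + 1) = y^2 - 5*y - 6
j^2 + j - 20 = (j - 4)*(j + 5)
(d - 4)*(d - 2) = d^2 - 6*d + 8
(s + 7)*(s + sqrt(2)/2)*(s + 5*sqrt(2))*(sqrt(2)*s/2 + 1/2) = sqrt(2)*s^4/2 + 7*sqrt(2)*s^3/2 + 6*s^3 + 21*sqrt(2)*s^2/4 + 42*s^2 + 5*s/2 + 147*sqrt(2)*s/4 + 35/2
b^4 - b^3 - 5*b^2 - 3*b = b*(b - 3)*(b + 1)^2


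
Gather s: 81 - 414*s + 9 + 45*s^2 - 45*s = 45*s^2 - 459*s + 90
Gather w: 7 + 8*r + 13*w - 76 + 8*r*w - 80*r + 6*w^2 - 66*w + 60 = -72*r + 6*w^2 + w*(8*r - 53) - 9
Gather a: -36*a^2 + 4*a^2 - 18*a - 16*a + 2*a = -32*a^2 - 32*a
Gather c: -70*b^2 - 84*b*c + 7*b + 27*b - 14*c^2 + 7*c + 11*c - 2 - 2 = -70*b^2 + 34*b - 14*c^2 + c*(18 - 84*b) - 4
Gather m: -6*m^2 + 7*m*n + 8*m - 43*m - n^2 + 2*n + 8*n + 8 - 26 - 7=-6*m^2 + m*(7*n - 35) - n^2 + 10*n - 25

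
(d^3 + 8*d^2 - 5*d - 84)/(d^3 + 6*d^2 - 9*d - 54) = (d^2 + 11*d + 28)/(d^2 + 9*d + 18)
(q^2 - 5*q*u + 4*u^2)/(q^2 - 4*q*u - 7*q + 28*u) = (q - u)/(q - 7)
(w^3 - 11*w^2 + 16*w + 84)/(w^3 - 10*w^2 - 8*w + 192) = (w^2 - 5*w - 14)/(w^2 - 4*w - 32)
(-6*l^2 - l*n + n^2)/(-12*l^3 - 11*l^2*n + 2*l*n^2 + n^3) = (2*l + n)/(4*l^2 + 5*l*n + n^2)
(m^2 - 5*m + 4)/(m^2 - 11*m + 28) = (m - 1)/(m - 7)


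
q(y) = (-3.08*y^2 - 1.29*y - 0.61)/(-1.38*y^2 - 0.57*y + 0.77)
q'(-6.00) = 0.02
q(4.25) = 2.32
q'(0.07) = -3.42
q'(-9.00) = 0.00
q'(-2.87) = 0.21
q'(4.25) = -0.04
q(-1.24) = 5.81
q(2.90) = 2.42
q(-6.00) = 2.28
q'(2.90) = -0.13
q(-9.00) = 2.25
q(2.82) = 2.43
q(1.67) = 2.82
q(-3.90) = 2.36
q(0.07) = -0.99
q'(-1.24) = 15.84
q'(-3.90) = 0.07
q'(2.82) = -0.14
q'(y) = (-6.16*y - 1.29)/(-1.38*y^2 - 0.57*y + 0.77) + (2.76*y + 0.57)*(-3.08*y^2 - 1.29*y - 0.61)/(-1.38*y^2 - 0.57*y + 0.77)^2 = (-0.0246000000000004*y^2 - 6.4268*y - 1.341)/(1.9044*y^4 + 1.5732*y^3 - 1.8003*y^2 - 0.8778*y + 0.5929)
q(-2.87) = 2.49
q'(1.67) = -0.75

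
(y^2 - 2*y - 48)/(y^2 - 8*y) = (y + 6)/y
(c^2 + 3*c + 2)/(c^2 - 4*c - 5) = (c + 2)/(c - 5)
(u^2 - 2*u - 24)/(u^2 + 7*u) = (u^2 - 2*u - 24)/(u*(u + 7))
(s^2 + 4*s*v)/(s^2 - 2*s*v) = (s + 4*v)/(s - 2*v)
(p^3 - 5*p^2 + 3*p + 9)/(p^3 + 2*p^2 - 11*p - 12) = (p - 3)/(p + 4)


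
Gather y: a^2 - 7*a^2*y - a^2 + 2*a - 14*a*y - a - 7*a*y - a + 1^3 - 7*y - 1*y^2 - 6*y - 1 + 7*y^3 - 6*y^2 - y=7*y^3 - 7*y^2 + y*(-7*a^2 - 21*a - 14)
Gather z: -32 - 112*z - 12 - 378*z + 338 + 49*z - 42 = 252 - 441*z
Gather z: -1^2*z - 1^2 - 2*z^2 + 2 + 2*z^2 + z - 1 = 0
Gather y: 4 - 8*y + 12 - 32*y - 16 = -40*y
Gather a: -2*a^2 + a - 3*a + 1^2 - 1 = -2*a^2 - 2*a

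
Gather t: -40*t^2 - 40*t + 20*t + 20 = -40*t^2 - 20*t + 20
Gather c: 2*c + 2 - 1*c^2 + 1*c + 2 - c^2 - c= -2*c^2 + 2*c + 4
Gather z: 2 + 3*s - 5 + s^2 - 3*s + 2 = s^2 - 1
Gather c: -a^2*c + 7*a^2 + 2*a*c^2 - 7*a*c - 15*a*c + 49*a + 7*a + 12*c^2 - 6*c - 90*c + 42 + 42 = 7*a^2 + 56*a + c^2*(2*a + 12) + c*(-a^2 - 22*a - 96) + 84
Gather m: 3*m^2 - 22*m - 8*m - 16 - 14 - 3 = 3*m^2 - 30*m - 33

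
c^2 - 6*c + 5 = (c - 5)*(c - 1)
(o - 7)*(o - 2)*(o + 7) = o^3 - 2*o^2 - 49*o + 98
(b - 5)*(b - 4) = b^2 - 9*b + 20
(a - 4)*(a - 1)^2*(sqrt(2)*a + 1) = sqrt(2)*a^4 - 6*sqrt(2)*a^3 + a^3 - 6*a^2 + 9*sqrt(2)*a^2 - 4*sqrt(2)*a + 9*a - 4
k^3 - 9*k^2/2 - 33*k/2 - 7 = (k - 7)*(k + 1/2)*(k + 2)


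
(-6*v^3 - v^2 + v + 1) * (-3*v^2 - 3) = 18*v^5 + 3*v^4 + 15*v^3 - 3*v - 3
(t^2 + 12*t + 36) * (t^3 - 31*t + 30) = t^5 + 12*t^4 + 5*t^3 - 342*t^2 - 756*t + 1080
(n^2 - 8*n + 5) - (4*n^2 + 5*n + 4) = -3*n^2 - 13*n + 1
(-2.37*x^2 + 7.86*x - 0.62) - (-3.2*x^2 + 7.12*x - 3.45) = 0.83*x^2 + 0.74*x + 2.83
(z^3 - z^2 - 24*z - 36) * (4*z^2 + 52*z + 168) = 4*z^5 + 48*z^4 + 20*z^3 - 1560*z^2 - 5904*z - 6048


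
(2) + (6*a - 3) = 6*a - 1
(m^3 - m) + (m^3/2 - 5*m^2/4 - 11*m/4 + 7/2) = 3*m^3/2 - 5*m^2/4 - 15*m/4 + 7/2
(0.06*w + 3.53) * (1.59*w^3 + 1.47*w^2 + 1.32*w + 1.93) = 0.0954*w^4 + 5.7009*w^3 + 5.2683*w^2 + 4.7754*w + 6.8129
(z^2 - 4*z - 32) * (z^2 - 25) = z^4 - 4*z^3 - 57*z^2 + 100*z + 800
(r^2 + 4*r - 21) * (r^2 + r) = r^4 + 5*r^3 - 17*r^2 - 21*r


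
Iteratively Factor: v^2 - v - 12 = (v - 4)*(v + 3)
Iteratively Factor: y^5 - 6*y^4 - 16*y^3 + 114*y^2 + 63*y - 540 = (y + 3)*(y^4 - 9*y^3 + 11*y^2 + 81*y - 180) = (y - 3)*(y + 3)*(y^3 - 6*y^2 - 7*y + 60) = (y - 4)*(y - 3)*(y + 3)*(y^2 - 2*y - 15) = (y - 4)*(y - 3)*(y + 3)^2*(y - 5)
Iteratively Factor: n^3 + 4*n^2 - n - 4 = (n + 4)*(n^2 - 1) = (n + 1)*(n + 4)*(n - 1)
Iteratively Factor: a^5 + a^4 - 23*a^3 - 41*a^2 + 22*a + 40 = (a + 1)*(a^4 - 23*a^2 - 18*a + 40) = (a - 5)*(a + 1)*(a^3 + 5*a^2 + 2*a - 8) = (a - 5)*(a + 1)*(a + 4)*(a^2 + a - 2) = (a - 5)*(a + 1)*(a + 2)*(a + 4)*(a - 1)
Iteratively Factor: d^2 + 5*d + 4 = (d + 1)*(d + 4)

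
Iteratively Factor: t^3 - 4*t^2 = (t)*(t^2 - 4*t) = t*(t - 4)*(t)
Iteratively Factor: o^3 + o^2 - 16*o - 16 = (o + 1)*(o^2 - 16) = (o - 4)*(o + 1)*(o + 4)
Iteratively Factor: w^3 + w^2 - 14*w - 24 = (w + 3)*(w^2 - 2*w - 8) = (w + 2)*(w + 3)*(w - 4)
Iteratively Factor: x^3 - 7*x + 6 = (x + 3)*(x^2 - 3*x + 2) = (x - 2)*(x + 3)*(x - 1)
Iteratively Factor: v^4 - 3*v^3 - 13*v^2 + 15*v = (v - 5)*(v^3 + 2*v^2 - 3*v) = (v - 5)*(v - 1)*(v^2 + 3*v) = v*(v - 5)*(v - 1)*(v + 3)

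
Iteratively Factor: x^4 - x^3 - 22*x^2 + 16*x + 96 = (x - 3)*(x^3 + 2*x^2 - 16*x - 32) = (x - 4)*(x - 3)*(x^2 + 6*x + 8) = (x - 4)*(x - 3)*(x + 2)*(x + 4)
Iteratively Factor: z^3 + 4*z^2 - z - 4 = (z + 1)*(z^2 + 3*z - 4) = (z - 1)*(z + 1)*(z + 4)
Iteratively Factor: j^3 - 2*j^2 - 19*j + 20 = (j - 1)*(j^2 - j - 20) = (j - 5)*(j - 1)*(j + 4)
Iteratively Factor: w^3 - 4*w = (w + 2)*(w^2 - 2*w) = (w - 2)*(w + 2)*(w)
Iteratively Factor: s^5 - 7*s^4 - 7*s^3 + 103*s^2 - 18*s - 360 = (s - 4)*(s^4 - 3*s^3 - 19*s^2 + 27*s + 90) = (s - 4)*(s + 3)*(s^3 - 6*s^2 - s + 30) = (s - 5)*(s - 4)*(s + 3)*(s^2 - s - 6) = (s - 5)*(s - 4)*(s - 3)*(s + 3)*(s + 2)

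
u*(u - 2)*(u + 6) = u^3 + 4*u^2 - 12*u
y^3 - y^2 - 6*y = y*(y - 3)*(y + 2)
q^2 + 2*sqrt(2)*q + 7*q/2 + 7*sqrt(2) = (q + 7/2)*(q + 2*sqrt(2))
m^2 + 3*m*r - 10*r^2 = (m - 2*r)*(m + 5*r)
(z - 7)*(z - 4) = z^2 - 11*z + 28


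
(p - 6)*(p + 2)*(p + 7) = p^3 + 3*p^2 - 40*p - 84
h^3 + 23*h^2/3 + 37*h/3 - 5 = (h - 1/3)*(h + 3)*(h + 5)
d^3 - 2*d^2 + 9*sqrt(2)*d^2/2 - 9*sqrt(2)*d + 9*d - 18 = (d - 2)*(d + 3*sqrt(2)/2)*(d + 3*sqrt(2))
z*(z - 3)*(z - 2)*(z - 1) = z^4 - 6*z^3 + 11*z^2 - 6*z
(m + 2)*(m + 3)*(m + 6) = m^3 + 11*m^2 + 36*m + 36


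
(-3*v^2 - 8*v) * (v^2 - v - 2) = -3*v^4 - 5*v^3 + 14*v^2 + 16*v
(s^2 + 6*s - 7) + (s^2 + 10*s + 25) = 2*s^2 + 16*s + 18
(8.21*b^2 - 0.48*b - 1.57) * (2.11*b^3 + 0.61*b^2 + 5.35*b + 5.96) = 17.3231*b^5 + 3.9953*b^4 + 40.318*b^3 + 45.4059*b^2 - 11.2603*b - 9.3572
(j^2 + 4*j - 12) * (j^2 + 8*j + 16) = j^4 + 12*j^3 + 36*j^2 - 32*j - 192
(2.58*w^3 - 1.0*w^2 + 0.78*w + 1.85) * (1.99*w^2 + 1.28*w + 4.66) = 5.1342*w^5 + 1.3124*w^4 + 12.295*w^3 + 0.0199000000000003*w^2 + 6.0028*w + 8.621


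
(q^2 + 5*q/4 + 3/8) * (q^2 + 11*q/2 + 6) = q^4 + 27*q^3/4 + 53*q^2/4 + 153*q/16 + 9/4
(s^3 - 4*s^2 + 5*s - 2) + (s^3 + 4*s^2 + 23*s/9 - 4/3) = 2*s^3 + 68*s/9 - 10/3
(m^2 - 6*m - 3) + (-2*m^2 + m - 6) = -m^2 - 5*m - 9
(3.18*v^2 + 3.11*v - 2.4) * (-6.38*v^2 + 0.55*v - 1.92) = -20.2884*v^4 - 18.0928*v^3 + 10.9169*v^2 - 7.2912*v + 4.608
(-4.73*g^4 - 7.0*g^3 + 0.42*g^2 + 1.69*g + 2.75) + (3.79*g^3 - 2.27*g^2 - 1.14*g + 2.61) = -4.73*g^4 - 3.21*g^3 - 1.85*g^2 + 0.55*g + 5.36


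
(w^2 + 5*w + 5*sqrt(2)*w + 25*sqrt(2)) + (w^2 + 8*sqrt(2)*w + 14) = 2*w^2 + 5*w + 13*sqrt(2)*w + 14 + 25*sqrt(2)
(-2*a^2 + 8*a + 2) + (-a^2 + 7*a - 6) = -3*a^2 + 15*a - 4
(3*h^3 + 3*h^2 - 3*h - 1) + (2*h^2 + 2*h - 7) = 3*h^3 + 5*h^2 - h - 8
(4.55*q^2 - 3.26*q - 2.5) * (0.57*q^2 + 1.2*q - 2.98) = 2.5935*q^4 + 3.6018*q^3 - 18.896*q^2 + 6.7148*q + 7.45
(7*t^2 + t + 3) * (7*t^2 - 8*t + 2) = 49*t^4 - 49*t^3 + 27*t^2 - 22*t + 6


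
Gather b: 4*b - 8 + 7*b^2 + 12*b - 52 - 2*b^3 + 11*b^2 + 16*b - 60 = -2*b^3 + 18*b^2 + 32*b - 120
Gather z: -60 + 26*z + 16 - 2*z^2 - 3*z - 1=-2*z^2 + 23*z - 45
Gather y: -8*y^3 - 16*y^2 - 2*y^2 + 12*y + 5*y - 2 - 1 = -8*y^3 - 18*y^2 + 17*y - 3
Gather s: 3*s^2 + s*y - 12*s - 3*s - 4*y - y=3*s^2 + s*(y - 15) - 5*y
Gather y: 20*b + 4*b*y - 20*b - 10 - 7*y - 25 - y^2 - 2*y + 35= -y^2 + y*(4*b - 9)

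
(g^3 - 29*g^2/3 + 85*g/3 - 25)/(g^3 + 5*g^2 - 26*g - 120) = (g^2 - 14*g/3 + 5)/(g^2 + 10*g + 24)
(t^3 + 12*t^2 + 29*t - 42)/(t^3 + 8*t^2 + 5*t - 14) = (t + 6)/(t + 2)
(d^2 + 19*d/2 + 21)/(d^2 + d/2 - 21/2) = (d + 6)/(d - 3)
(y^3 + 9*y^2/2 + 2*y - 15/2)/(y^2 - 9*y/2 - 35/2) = (y^2 + 2*y - 3)/(y - 7)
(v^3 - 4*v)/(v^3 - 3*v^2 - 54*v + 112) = v*(v + 2)/(v^2 - v - 56)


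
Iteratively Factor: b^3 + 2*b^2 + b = (b + 1)*(b^2 + b) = (b + 1)^2*(b)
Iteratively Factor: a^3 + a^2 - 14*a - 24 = (a - 4)*(a^2 + 5*a + 6) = (a - 4)*(a + 2)*(a + 3)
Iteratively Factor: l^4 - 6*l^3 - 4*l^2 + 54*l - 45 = (l - 1)*(l^3 - 5*l^2 - 9*l + 45) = (l - 1)*(l + 3)*(l^2 - 8*l + 15) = (l - 5)*(l - 1)*(l + 3)*(l - 3)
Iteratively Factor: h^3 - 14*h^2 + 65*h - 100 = (h - 5)*(h^2 - 9*h + 20) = (h - 5)^2*(h - 4)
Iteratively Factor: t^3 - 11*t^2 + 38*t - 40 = (t - 4)*(t^2 - 7*t + 10) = (t - 5)*(t - 4)*(t - 2)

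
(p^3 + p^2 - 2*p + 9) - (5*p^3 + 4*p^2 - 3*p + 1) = -4*p^3 - 3*p^2 + p + 8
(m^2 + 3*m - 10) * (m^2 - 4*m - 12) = m^4 - m^3 - 34*m^2 + 4*m + 120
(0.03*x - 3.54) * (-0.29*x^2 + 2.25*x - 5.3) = -0.0087*x^3 + 1.0941*x^2 - 8.124*x + 18.762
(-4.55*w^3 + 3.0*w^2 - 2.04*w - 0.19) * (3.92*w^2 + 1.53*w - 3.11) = -17.836*w^5 + 4.7985*w^4 + 10.7437*w^3 - 13.196*w^2 + 6.0537*w + 0.5909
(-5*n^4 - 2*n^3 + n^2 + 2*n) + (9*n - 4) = -5*n^4 - 2*n^3 + n^2 + 11*n - 4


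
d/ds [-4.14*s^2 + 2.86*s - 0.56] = 2.86 - 8.28*s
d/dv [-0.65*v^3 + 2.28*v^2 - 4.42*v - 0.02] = -1.95*v^2 + 4.56*v - 4.42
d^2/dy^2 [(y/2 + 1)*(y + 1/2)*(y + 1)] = 3*y + 7/2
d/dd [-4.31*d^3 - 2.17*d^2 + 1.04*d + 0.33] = -12.93*d^2 - 4.34*d + 1.04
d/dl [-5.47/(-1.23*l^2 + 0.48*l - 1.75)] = (2.6256 - 13.4562*l)/(1.23*l^2 - 0.48*l + 1.75)^2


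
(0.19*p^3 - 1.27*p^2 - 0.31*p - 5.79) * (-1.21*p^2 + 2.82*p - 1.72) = -0.2299*p^5 + 2.0725*p^4 - 3.5331*p^3 + 8.3161*p^2 - 15.7946*p + 9.9588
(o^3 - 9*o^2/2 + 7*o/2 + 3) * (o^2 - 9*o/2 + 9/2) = o^5 - 9*o^4 + 113*o^3/4 - 33*o^2 + 9*o/4 + 27/2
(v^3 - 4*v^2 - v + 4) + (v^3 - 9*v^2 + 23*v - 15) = 2*v^3 - 13*v^2 + 22*v - 11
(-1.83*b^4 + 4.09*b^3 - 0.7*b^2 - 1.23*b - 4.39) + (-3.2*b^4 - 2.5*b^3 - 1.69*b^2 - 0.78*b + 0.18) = -5.03*b^4 + 1.59*b^3 - 2.39*b^2 - 2.01*b - 4.21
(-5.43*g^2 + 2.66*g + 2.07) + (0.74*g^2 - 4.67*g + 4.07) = -4.69*g^2 - 2.01*g + 6.14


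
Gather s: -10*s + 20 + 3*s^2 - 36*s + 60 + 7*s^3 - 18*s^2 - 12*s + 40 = 7*s^3 - 15*s^2 - 58*s + 120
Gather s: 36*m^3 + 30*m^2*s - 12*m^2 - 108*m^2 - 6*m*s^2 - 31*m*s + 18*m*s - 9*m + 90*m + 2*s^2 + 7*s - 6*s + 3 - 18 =36*m^3 - 120*m^2 + 81*m + s^2*(2 - 6*m) + s*(30*m^2 - 13*m + 1) - 15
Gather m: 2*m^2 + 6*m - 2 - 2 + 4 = 2*m^2 + 6*m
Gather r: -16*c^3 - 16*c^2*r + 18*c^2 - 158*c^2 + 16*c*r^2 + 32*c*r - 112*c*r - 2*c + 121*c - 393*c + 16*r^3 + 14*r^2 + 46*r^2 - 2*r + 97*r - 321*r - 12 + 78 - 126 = -16*c^3 - 140*c^2 - 274*c + 16*r^3 + r^2*(16*c + 60) + r*(-16*c^2 - 80*c - 226) - 60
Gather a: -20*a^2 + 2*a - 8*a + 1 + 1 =-20*a^2 - 6*a + 2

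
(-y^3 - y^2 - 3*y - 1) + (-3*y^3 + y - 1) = -4*y^3 - y^2 - 2*y - 2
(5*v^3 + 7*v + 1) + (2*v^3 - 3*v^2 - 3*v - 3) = 7*v^3 - 3*v^2 + 4*v - 2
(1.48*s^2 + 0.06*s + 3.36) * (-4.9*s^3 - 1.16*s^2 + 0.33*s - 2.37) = -7.252*s^5 - 2.0108*s^4 - 16.0452*s^3 - 7.3854*s^2 + 0.9666*s - 7.9632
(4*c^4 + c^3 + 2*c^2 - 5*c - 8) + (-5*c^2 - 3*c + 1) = 4*c^4 + c^3 - 3*c^2 - 8*c - 7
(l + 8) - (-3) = l + 11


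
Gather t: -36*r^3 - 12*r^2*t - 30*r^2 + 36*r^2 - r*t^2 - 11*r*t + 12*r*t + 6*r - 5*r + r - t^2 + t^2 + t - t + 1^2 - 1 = -36*r^3 + 6*r^2 - r*t^2 + 2*r + t*(-12*r^2 + r)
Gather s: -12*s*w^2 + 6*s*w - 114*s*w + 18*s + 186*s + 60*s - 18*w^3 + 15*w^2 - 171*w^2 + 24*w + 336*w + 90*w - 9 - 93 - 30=s*(-12*w^2 - 108*w + 264) - 18*w^3 - 156*w^2 + 450*w - 132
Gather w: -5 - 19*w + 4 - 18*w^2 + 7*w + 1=-18*w^2 - 12*w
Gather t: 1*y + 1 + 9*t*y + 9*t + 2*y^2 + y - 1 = t*(9*y + 9) + 2*y^2 + 2*y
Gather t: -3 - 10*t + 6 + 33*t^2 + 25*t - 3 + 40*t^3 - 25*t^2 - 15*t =40*t^3 + 8*t^2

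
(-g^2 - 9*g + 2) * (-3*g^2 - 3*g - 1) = 3*g^4 + 30*g^3 + 22*g^2 + 3*g - 2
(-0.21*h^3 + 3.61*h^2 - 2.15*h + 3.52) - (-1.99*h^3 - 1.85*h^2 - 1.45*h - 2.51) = 1.78*h^3 + 5.46*h^2 - 0.7*h + 6.03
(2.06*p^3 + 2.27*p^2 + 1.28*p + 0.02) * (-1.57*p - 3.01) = -3.2342*p^4 - 9.7645*p^3 - 8.8423*p^2 - 3.8842*p - 0.0602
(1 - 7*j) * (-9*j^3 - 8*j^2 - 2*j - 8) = 63*j^4 + 47*j^3 + 6*j^2 + 54*j - 8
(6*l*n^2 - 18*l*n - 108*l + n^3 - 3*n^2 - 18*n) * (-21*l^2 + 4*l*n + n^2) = -126*l^3*n^2 + 378*l^3*n + 2268*l^3 + 3*l^2*n^3 - 9*l^2*n^2 - 54*l^2*n + 10*l*n^4 - 30*l*n^3 - 180*l*n^2 + n^5 - 3*n^4 - 18*n^3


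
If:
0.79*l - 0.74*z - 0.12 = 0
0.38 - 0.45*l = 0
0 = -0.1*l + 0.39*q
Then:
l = 0.84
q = 0.22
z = 0.74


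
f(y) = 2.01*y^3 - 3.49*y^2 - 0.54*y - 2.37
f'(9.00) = 425.07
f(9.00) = 1175.37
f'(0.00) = -0.54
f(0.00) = -2.37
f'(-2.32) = 48.11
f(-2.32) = -45.00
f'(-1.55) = 24.77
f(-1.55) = -17.40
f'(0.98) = -1.59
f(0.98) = -4.36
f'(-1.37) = 20.34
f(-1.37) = -13.35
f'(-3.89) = 117.86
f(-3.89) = -171.40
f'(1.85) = 7.18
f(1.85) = -2.59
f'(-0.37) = 2.87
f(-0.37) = -2.75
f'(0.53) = -2.55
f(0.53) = -3.34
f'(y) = 6.03*y^2 - 6.98*y - 0.54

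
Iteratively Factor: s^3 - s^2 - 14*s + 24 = (s - 2)*(s^2 + s - 12) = (s - 3)*(s - 2)*(s + 4)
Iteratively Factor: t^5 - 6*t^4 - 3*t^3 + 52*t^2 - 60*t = (t - 2)*(t^4 - 4*t^3 - 11*t^2 + 30*t) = (t - 5)*(t - 2)*(t^3 + t^2 - 6*t) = (t - 5)*(t - 2)^2*(t^2 + 3*t) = t*(t - 5)*(t - 2)^2*(t + 3)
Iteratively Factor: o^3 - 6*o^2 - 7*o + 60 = (o + 3)*(o^2 - 9*o + 20) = (o - 5)*(o + 3)*(o - 4)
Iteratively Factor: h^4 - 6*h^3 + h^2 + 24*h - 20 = (h - 5)*(h^3 - h^2 - 4*h + 4) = (h - 5)*(h - 1)*(h^2 - 4) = (h - 5)*(h - 1)*(h + 2)*(h - 2)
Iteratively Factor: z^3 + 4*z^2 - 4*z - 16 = (z + 4)*(z^2 - 4) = (z - 2)*(z + 4)*(z + 2)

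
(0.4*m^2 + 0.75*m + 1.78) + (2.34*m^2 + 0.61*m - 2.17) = 2.74*m^2 + 1.36*m - 0.39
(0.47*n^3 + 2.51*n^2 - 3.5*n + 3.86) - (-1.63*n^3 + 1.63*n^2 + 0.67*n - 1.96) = 2.1*n^3 + 0.88*n^2 - 4.17*n + 5.82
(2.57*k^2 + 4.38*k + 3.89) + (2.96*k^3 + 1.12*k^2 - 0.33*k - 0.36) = 2.96*k^3 + 3.69*k^2 + 4.05*k + 3.53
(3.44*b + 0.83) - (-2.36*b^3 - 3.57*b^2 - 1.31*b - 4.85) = 2.36*b^3 + 3.57*b^2 + 4.75*b + 5.68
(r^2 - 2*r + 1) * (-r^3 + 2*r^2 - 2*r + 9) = -r^5 + 4*r^4 - 7*r^3 + 15*r^2 - 20*r + 9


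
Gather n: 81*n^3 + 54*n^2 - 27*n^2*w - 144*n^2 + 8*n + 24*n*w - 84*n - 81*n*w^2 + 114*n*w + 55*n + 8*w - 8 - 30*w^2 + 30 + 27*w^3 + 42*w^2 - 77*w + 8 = 81*n^3 + n^2*(-27*w - 90) + n*(-81*w^2 + 138*w - 21) + 27*w^3 + 12*w^2 - 69*w + 30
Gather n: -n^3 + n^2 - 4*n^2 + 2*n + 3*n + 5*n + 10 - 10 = -n^3 - 3*n^2 + 10*n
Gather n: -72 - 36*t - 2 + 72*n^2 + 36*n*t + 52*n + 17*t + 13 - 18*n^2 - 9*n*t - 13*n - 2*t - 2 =54*n^2 + n*(27*t + 39) - 21*t - 63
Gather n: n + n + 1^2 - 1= 2*n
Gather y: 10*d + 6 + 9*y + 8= 10*d + 9*y + 14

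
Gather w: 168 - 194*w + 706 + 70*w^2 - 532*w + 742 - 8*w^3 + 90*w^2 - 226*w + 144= -8*w^3 + 160*w^2 - 952*w + 1760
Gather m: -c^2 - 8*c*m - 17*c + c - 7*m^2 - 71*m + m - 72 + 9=-c^2 - 16*c - 7*m^2 + m*(-8*c - 70) - 63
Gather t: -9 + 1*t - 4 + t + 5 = 2*t - 8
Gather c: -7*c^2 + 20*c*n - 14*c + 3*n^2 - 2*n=-7*c^2 + c*(20*n - 14) + 3*n^2 - 2*n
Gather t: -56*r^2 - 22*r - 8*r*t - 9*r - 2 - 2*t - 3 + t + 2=-56*r^2 - 31*r + t*(-8*r - 1) - 3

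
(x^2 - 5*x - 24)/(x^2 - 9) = (x - 8)/(x - 3)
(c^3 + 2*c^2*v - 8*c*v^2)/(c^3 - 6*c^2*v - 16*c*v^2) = (-c^2 - 2*c*v + 8*v^2)/(-c^2 + 6*c*v + 16*v^2)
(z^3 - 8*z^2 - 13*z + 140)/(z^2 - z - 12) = (-z^3 + 8*z^2 + 13*z - 140)/(-z^2 + z + 12)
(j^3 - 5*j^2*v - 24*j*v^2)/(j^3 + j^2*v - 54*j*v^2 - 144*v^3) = j/(j + 6*v)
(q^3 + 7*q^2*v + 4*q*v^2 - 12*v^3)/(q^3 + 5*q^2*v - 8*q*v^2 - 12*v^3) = (q^2 + q*v - 2*v^2)/(q^2 - q*v - 2*v^2)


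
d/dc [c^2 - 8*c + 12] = 2*c - 8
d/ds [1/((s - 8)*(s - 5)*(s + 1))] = (-(s - 8)*(s - 5) - (s - 8)*(s + 1) - (s - 5)*(s + 1))/((s - 8)^2*(s - 5)^2*(s + 1)^2)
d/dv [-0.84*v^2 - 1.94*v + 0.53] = -1.68*v - 1.94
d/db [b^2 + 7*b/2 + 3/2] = 2*b + 7/2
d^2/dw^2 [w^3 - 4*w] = 6*w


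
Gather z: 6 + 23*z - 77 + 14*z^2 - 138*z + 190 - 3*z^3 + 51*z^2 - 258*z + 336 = -3*z^3 + 65*z^2 - 373*z + 455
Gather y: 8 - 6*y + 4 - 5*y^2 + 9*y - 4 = -5*y^2 + 3*y + 8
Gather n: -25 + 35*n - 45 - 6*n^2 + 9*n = -6*n^2 + 44*n - 70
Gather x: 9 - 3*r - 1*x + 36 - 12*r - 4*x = -15*r - 5*x + 45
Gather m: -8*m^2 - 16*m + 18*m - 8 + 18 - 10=-8*m^2 + 2*m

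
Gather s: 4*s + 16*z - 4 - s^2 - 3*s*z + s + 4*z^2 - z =-s^2 + s*(5 - 3*z) + 4*z^2 + 15*z - 4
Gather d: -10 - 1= -11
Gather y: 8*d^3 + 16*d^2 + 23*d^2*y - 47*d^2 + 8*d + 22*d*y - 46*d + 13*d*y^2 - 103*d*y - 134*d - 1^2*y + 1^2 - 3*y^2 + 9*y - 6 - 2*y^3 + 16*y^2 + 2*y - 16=8*d^3 - 31*d^2 - 172*d - 2*y^3 + y^2*(13*d + 13) + y*(23*d^2 - 81*d + 10) - 21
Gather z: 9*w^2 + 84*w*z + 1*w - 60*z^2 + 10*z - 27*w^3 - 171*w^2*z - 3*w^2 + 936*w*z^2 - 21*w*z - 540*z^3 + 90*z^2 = -27*w^3 + 6*w^2 + w - 540*z^3 + z^2*(936*w + 30) + z*(-171*w^2 + 63*w + 10)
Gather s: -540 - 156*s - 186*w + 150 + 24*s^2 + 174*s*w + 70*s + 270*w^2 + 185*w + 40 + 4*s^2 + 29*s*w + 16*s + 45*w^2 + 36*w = 28*s^2 + s*(203*w - 70) + 315*w^2 + 35*w - 350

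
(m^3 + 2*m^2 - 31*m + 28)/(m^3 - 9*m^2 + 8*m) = (m^2 + 3*m - 28)/(m*(m - 8))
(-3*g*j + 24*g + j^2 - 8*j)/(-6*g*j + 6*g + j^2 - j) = (3*g*j - 24*g - j^2 + 8*j)/(6*g*j - 6*g - j^2 + j)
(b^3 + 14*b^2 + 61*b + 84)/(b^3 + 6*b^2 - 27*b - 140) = (b + 3)/(b - 5)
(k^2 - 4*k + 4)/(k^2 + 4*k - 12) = (k - 2)/(k + 6)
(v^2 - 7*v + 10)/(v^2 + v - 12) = (v^2 - 7*v + 10)/(v^2 + v - 12)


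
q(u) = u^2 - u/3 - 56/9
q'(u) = 2*u - 1/3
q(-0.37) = -5.96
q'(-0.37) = -1.07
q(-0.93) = -5.05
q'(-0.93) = -2.19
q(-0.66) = -5.57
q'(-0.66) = -1.65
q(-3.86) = 9.96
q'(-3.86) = -8.05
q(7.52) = 47.82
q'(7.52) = 14.71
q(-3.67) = 8.47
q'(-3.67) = -7.67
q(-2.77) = 2.37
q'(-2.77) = -5.87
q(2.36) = -1.44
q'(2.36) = 4.39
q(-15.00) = 223.78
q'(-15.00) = -30.33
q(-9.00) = 77.78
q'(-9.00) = -18.33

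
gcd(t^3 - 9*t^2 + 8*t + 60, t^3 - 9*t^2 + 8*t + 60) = t^3 - 9*t^2 + 8*t + 60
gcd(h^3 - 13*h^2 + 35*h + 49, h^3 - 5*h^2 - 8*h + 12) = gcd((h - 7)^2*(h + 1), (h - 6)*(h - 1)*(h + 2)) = 1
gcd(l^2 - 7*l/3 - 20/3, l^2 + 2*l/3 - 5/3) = l + 5/3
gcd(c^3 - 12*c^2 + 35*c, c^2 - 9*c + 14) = c - 7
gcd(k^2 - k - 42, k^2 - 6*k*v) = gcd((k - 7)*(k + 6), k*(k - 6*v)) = 1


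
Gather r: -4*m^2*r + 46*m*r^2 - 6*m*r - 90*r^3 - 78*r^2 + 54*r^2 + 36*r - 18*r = -90*r^3 + r^2*(46*m - 24) + r*(-4*m^2 - 6*m + 18)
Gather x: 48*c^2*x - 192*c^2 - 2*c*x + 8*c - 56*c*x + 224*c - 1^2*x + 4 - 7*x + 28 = -192*c^2 + 232*c + x*(48*c^2 - 58*c - 8) + 32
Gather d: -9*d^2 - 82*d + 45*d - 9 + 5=-9*d^2 - 37*d - 4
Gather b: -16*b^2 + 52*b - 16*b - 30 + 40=-16*b^2 + 36*b + 10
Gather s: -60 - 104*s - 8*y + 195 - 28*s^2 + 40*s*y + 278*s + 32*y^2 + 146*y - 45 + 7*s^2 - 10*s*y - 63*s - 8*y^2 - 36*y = -21*s^2 + s*(30*y + 111) + 24*y^2 + 102*y + 90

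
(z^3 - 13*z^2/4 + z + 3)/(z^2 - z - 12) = (-z^3 + 13*z^2/4 - z - 3)/(-z^2 + z + 12)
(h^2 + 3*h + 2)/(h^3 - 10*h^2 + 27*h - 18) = (h^2 + 3*h + 2)/(h^3 - 10*h^2 + 27*h - 18)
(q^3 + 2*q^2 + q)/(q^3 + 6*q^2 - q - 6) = q*(q + 1)/(q^2 + 5*q - 6)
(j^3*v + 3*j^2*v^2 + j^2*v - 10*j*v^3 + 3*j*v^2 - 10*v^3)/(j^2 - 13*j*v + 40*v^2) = v*(j^3 + 3*j^2*v + j^2 - 10*j*v^2 + 3*j*v - 10*v^2)/(j^2 - 13*j*v + 40*v^2)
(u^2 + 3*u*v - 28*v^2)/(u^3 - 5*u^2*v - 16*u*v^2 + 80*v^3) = (u + 7*v)/(u^2 - u*v - 20*v^2)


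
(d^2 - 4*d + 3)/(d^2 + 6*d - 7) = (d - 3)/(d + 7)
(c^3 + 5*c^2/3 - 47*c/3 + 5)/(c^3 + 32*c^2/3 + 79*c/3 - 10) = (c - 3)/(c + 6)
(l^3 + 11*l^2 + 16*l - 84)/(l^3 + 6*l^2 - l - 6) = (l^2 + 5*l - 14)/(l^2 - 1)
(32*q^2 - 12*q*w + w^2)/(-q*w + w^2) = (-32*q^2 + 12*q*w - w^2)/(w*(q - w))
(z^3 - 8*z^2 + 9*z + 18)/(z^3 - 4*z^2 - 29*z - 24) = (z^2 - 9*z + 18)/(z^2 - 5*z - 24)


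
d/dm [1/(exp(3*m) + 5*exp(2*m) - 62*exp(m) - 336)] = (-3*exp(2*m) - 10*exp(m) + 62)*exp(m)/(exp(3*m) + 5*exp(2*m) - 62*exp(m) - 336)^2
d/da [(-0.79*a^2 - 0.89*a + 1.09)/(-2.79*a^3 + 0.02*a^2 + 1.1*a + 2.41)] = (-2.2041*a^4 - 4.9662*a^3 + 8.2721*a^2 - 3.8514*a - 3.3439)/(7.7841*a^6 - 0.1116*a^5 - 6.1376*a^4 - 13.4038*a^3 + 1.3064*a^2 + 5.302*a + 5.8081)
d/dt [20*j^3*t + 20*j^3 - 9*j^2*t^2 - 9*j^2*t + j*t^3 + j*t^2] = j*(20*j^2 - 18*j*t - 9*j + 3*t^2 + 2*t)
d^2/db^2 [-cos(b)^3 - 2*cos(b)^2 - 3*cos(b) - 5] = 15*cos(b)/4 + 4*cos(2*b) + 9*cos(3*b)/4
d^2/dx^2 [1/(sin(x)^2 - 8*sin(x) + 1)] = 2*(-2*sin(x)^4 + 12*sin(x)^3 - 27*sin(x)^2 - 28*sin(x) + 63)/(sin(x)^2 - 8*sin(x) + 1)^3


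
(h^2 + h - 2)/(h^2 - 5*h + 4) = (h + 2)/(h - 4)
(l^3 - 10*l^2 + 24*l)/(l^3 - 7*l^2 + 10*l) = (l^2 - 10*l + 24)/(l^2 - 7*l + 10)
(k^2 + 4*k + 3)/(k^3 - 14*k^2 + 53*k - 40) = (k^2 + 4*k + 3)/(k^3 - 14*k^2 + 53*k - 40)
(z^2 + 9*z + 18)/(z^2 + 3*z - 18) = (z + 3)/(z - 3)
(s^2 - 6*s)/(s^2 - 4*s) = (s - 6)/(s - 4)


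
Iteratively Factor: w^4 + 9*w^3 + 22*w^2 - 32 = (w - 1)*(w^3 + 10*w^2 + 32*w + 32) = (w - 1)*(w + 4)*(w^2 + 6*w + 8) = (w - 1)*(w + 2)*(w + 4)*(w + 4)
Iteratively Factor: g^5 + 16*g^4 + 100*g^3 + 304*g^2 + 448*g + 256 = (g + 4)*(g^4 + 12*g^3 + 52*g^2 + 96*g + 64) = (g + 4)^2*(g^3 + 8*g^2 + 20*g + 16) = (g + 2)*(g + 4)^2*(g^2 + 6*g + 8) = (g + 2)*(g + 4)^3*(g + 2)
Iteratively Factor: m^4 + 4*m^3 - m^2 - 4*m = (m - 1)*(m^3 + 5*m^2 + 4*m) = (m - 1)*(m + 1)*(m^2 + 4*m) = m*(m - 1)*(m + 1)*(m + 4)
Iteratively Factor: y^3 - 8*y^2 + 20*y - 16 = (y - 2)*(y^2 - 6*y + 8) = (y - 2)^2*(y - 4)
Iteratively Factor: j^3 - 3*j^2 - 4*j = (j - 4)*(j^2 + j) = j*(j - 4)*(j + 1)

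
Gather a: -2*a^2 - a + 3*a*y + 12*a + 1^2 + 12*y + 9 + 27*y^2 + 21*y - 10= -2*a^2 + a*(3*y + 11) + 27*y^2 + 33*y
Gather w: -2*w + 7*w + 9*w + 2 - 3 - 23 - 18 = 14*w - 42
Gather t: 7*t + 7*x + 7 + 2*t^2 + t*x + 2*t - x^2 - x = 2*t^2 + t*(x + 9) - x^2 + 6*x + 7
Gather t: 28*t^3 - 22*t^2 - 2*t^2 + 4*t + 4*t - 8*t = 28*t^3 - 24*t^2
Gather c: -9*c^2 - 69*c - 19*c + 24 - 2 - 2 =-9*c^2 - 88*c + 20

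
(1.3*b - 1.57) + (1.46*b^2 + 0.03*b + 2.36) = 1.46*b^2 + 1.33*b + 0.79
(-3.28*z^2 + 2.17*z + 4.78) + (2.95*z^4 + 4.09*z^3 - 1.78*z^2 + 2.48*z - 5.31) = 2.95*z^4 + 4.09*z^3 - 5.06*z^2 + 4.65*z - 0.529999999999999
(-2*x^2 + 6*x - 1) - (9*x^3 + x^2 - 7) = -9*x^3 - 3*x^2 + 6*x + 6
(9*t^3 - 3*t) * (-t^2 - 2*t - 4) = -9*t^5 - 18*t^4 - 33*t^3 + 6*t^2 + 12*t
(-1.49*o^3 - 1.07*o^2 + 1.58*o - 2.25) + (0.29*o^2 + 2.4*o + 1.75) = -1.49*o^3 - 0.78*o^2 + 3.98*o - 0.5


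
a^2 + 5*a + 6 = (a + 2)*(a + 3)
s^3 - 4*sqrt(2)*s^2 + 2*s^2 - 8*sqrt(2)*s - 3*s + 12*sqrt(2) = (s - 1)*(s + 3)*(s - 4*sqrt(2))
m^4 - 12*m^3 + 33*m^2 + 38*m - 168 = (m - 7)*(m - 4)*(m - 3)*(m + 2)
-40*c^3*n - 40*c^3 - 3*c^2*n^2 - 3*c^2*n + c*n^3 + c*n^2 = (-8*c + n)*(5*c + n)*(c*n + c)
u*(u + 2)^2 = u^3 + 4*u^2 + 4*u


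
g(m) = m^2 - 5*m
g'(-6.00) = -17.00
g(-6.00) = 66.00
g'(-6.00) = -17.00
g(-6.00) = 66.00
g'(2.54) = 0.08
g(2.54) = -6.25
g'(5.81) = 6.62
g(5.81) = 4.71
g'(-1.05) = -7.10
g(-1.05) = 6.35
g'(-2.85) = -10.70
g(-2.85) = 22.37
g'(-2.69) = -10.38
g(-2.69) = 20.69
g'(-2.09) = -9.18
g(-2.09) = 14.82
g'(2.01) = -0.98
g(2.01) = -6.01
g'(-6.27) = -17.54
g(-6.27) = 70.66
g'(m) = 2*m - 5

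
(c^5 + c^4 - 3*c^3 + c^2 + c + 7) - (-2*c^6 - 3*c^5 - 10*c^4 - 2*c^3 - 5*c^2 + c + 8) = 2*c^6 + 4*c^5 + 11*c^4 - c^3 + 6*c^2 - 1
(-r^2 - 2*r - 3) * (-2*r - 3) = 2*r^3 + 7*r^2 + 12*r + 9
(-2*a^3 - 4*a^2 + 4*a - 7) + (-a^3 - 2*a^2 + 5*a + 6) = -3*a^3 - 6*a^2 + 9*a - 1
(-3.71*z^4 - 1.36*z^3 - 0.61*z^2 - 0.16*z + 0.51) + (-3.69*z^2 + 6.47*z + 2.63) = -3.71*z^4 - 1.36*z^3 - 4.3*z^2 + 6.31*z + 3.14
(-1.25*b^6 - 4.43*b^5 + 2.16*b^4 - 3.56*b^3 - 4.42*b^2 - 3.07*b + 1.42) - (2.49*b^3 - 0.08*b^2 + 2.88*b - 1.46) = -1.25*b^6 - 4.43*b^5 + 2.16*b^4 - 6.05*b^3 - 4.34*b^2 - 5.95*b + 2.88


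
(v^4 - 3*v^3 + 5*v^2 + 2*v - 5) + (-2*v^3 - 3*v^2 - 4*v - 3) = v^4 - 5*v^3 + 2*v^2 - 2*v - 8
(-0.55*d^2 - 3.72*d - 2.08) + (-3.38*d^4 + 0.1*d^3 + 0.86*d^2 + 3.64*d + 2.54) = -3.38*d^4 + 0.1*d^3 + 0.31*d^2 - 0.0800000000000001*d + 0.46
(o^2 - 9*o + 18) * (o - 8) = o^3 - 17*o^2 + 90*o - 144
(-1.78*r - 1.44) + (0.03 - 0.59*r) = -2.37*r - 1.41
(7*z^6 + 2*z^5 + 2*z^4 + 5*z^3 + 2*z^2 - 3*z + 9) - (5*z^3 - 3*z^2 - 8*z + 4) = 7*z^6 + 2*z^5 + 2*z^4 + 5*z^2 + 5*z + 5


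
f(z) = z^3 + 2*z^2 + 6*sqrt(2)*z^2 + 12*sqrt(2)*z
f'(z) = 3*z^2 + 4*z + 12*sqrt(2)*z + 12*sqrt(2)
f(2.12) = 92.63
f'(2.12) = 74.91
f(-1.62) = -4.23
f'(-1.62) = -9.13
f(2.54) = 127.14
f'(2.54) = 89.59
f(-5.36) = 56.29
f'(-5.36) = -9.24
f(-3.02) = 16.84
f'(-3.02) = -19.00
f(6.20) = 746.60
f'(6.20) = 262.31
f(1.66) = 61.64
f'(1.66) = 60.05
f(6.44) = 811.24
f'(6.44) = 276.44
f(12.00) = 3441.53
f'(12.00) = 700.62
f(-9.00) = -32.43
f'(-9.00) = 71.24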